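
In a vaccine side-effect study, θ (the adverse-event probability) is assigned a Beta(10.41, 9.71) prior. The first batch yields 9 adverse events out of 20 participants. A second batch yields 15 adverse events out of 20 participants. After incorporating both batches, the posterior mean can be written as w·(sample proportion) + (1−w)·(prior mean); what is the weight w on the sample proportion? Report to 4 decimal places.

0.6653

The Beta prior is conjugate to a Binomial/Bernoulli likelihood; the update adds successes to α and failures to β.
Total number of participants: n = 20 + 20 = 40.
Posterior mean = (α₀+k)/(α₀+β₀+n) = [n/(α₀+β₀+n)]·(k/n) + [(α₀+β₀)/(α₀+β₀+n)]·α₀/(α₀+β₀), so only n and the prior enter the weight.
The weight on the data is w = n/(α₀+β₀+n) = 40/(10.41+9.71+40) = 40/60.12 = 0.6653.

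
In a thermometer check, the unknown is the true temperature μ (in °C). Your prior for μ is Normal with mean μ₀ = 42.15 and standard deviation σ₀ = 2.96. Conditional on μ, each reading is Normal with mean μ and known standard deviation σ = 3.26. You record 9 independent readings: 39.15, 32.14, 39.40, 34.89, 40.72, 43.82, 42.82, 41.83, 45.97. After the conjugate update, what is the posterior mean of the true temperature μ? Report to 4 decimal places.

40.3278

For Normal data with known variance σ², a Normal(μ₀, σ₀²) prior on μ is conjugate. Posterior precision = 1/σ₀² + n/σ²; posterior mean is the precision-weighted average of μ₀ and x̄.
Σxᵢ = 39.15 + 32.14 + 39.40 + 34.89 + 40.72 + 43.82 + 42.82 + 41.83 + 45.97 = 360.74, so n·x̄ = 360.74.
σ₀² = 2.96² = 8.7616, σ² = 3.26² = 10.6276; σ² + n·σ₀² = 10.6276 + 9·8.7616 = 89.482.
Posterior mean = (μ₀/σ₀² + n·x̄/σ²)/(1/σ₀² + n/σ²) = (σ²·μ₀ + σ₀²·n·x̄)/(σ² + n·σ₀²) = (10.6276·42.15 + 8.7616·360.74)/89.482 = 3608.612924/89.482 = 40.3278.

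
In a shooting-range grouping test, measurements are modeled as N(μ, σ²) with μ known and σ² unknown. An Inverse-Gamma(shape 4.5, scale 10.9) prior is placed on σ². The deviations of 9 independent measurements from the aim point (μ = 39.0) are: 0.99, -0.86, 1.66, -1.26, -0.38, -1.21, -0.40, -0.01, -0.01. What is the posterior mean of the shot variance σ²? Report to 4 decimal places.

1.8520

With known mean μ and an Inverse-Gamma(α, β) prior on σ², the Normal likelihood is conjugate: posterior is Inv-Gamma(α + n/2, β + Σ(xᵢ−μ)²/2).
Σ(xᵢ−μ)² = (0.99)² + (-0.86)² + (1.66)² + (-1.26)² + (-0.38)² + (-1.21)² + (-0.40)² + (-0.01)² + (-0.01)² = 7.8316.
Posterior: Inv-Gamma(4.5 + 9/2, 10.9 + 7.8316/2) = Inv-Gamma(9.00, 14.81580).
E[σ²|data] = β/(α−1) = 14.81580/8.00 = 1.8520.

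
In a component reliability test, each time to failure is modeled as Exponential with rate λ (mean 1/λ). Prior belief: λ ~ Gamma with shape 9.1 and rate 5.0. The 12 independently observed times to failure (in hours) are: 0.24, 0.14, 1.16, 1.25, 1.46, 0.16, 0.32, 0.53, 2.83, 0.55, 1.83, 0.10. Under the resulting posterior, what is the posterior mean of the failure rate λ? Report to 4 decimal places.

With a Gamma(shape α, rate β) prior on the exponential rate λ, the posterior after n observations with total T = Σxᵢ is Gamma(α+n, β+T).
Sum of observations T = 10.57 hours; n = 12.
Posterior: Gamma(9.1+12, 5.0+10.57) = Gamma(21.1, 15.57).
Posterior mean of λ = α/β = 21.1/15.57 = 1.3552.

1.3552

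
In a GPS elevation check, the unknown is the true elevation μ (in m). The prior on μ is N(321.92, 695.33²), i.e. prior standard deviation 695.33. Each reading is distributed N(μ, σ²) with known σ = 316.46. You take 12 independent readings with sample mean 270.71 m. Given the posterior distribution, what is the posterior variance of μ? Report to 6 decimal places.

8203.966197

For Normal data with known variance σ², a Normal(μ₀, σ₀²) prior on μ is conjugate. Posterior precision = 1/σ₀² + n/σ²; posterior mean is the precision-weighted average of μ₀ and x̄.
σ₀² = 695.33² = 483483.8089, σ² = 316.46² = 100146.9316; σ² + n·σ₀² = 100146.9316 + 12·483483.8089 = 5901952.6384.
Posterior precision = 1/σ₀² + n/σ² = 1/483483.8089 + 12/100146.9316 = (σ² + n·σ₀²)/(σ₀²σ²) = 5901952.6384/(483483.8089·100146.9316); posterior variance σₙ² = σ₀²σ²/(σ² + n·σ₀²) = 483483.8089·100146.9316/5901952.6384 = 8203.966197.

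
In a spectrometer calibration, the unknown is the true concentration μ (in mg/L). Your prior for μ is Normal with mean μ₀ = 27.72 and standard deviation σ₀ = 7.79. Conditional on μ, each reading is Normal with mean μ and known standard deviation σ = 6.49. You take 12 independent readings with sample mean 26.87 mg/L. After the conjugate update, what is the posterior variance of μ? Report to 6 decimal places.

3.318088

For Normal data with known variance σ², a Normal(μ₀, σ₀²) prior on μ is conjugate. Posterior precision = 1/σ₀² + n/σ²; posterior mean is the precision-weighted average of μ₀ and x̄.
σ₀² = 7.79² = 60.6841, σ² = 6.49² = 42.1201; σ² + n·σ₀² = 42.1201 + 12·60.6841 = 770.3293.
Posterior precision = 1/σ₀² + n/σ² = 1/60.6841 + 12/42.1201 = (σ² + n·σ₀²)/(σ₀²σ²) = 770.3293/(60.6841·42.1201); posterior variance σₙ² = σ₀²σ²/(σ² + n·σ₀²) = 60.6841·42.1201/770.3293 = 3.318088.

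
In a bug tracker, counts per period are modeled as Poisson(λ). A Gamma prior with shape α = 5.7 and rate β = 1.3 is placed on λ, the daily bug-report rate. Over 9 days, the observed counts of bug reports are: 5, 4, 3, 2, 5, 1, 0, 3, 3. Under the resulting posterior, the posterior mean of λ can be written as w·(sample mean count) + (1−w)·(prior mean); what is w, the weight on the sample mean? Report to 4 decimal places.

0.8738

With a Gamma(shape α, rate β) prior, the Poisson likelihood is conjugate: the posterior is Gamma(α + ΣXᵢ, β + n).
Posterior mean = (α₀+S)/(β₀+n) = [n/(β₀+n)]·(S/n) + [β₀/(β₀+n)]·(α₀/β₀), so only n and β₀ enter the weight.
Weight on data w = n/(β₀+n) = 9/(1.3+9) = 9/10.3 = 0.8738.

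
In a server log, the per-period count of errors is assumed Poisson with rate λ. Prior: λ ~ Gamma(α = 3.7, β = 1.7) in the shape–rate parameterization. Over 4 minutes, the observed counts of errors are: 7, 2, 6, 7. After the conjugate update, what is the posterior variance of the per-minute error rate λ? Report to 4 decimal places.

0.7910

With a Gamma(shape α, rate β) prior, the Poisson likelihood is conjugate: the posterior is Gamma(α + ΣXᵢ, β + n).
Sum of counts S = 22 over n = 4 minutes.
Posterior: Gamma(α+S, β+n) = Gamma(3.7+22, 1.7+4) = Gamma(25.7, 5.7).
Var = α/β² = 25.7/5.7² = 0.7910.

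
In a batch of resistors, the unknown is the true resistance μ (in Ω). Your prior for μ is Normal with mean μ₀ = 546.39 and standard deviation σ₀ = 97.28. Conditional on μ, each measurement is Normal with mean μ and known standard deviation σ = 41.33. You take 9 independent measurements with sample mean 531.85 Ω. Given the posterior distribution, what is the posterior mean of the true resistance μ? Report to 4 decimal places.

For Normal data with known variance σ², a Normal(μ₀, σ₀²) prior on μ is conjugate. Posterior precision = 1/σ₀² + n/σ²; posterior mean is the precision-weighted average of μ₀ and x̄.
n·x̄ = 9·531.85 = 4786.65.
σ₀² = 97.28² = 9463.3984, σ² = 41.33² = 1708.1689; σ² + n·σ₀² = 1708.1689 + 9·9463.3984 = 86878.7545.
Posterior mean = (μ₀/σ₀² + n·x̄/σ²)/(1/σ₀² + n/σ²) = (σ²·μ₀ + σ₀²·n·x̄)/(σ² + n·σ₀²) = (1708.1689·546.39 + 9463.3984·4786.65)/86878.7545 = 46231302.356631/86878.7545 = 532.1359.

532.1359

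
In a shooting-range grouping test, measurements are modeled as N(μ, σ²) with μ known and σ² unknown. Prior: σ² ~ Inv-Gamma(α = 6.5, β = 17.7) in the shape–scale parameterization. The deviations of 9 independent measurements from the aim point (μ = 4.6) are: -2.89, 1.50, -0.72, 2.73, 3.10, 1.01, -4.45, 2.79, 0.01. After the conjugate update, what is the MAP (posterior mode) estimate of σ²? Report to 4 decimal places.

With known mean μ and an Inverse-Gamma(α, β) prior on σ², the Normal likelihood is conjugate: posterior is Inv-Gamma(α + n/2, β + Σ(xᵢ−μ)²/2).
Σ(xᵢ−μ)² = (-2.89)² + (1.50)² + (-0.72)² + (2.73)² + (3.10)² + (1.01)² + (-4.45)² + (2.79)² + (0.01)² = 56.7902.
Posterior: Inv-Gamma(6.5 + 9/2, 17.7 + 56.7902/2) = Inv-Gamma(11.00, 46.09510).
Mode = β/(α+1) = 46.09510/12.00 = 3.8413.

3.8413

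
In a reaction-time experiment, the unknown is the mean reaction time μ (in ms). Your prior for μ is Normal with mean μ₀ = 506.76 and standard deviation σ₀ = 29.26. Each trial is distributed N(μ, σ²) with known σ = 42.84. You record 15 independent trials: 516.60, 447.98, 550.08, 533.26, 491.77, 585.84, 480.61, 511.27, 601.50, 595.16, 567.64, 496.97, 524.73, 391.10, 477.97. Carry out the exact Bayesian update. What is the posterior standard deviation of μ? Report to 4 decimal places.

For Normal data with known variance σ², a Normal(μ₀, σ₀²) prior on μ is conjugate. Posterior precision = 1/σ₀² + n/σ²; posterior mean is the precision-weighted average of μ₀ and x̄.
σ₀² = 29.26² = 856.1476, σ² = 42.84² = 1835.2656; σ² + n·σ₀² = 1835.2656 + 15·856.1476 = 14677.4796.
Posterior precision = 1/σ₀² + n/σ² = 1/856.1476 + 15/1835.2656 = (σ² + n·σ₀²)/(σ₀²σ²) = 14677.4796/(856.1476·1835.2656); posterior variance σₙ² = σ₀²σ²/(σ² + n·σ₀²) = 856.1476·1835.2656/14677.4796 = 107.052320.
Posterior SD = √σₙ² = √(856.1476·1835.2656/14677.4796) = 10.3466.

10.3466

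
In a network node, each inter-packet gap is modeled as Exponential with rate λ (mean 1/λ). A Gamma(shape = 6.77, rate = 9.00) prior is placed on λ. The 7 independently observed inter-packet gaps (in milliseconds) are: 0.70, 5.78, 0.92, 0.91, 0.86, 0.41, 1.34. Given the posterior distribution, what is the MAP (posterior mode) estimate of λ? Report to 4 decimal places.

With a Gamma(shape α, rate β) prior on the exponential rate λ, the posterior after n observations with total T = Σxᵢ is Gamma(α+n, β+T).
Sum of observations T = 10.92 milliseconds; n = 7.
Posterior: Gamma(6.77+7, 9.00+10.92) = Gamma(13.77, 19.92).
Mode = (α−1)/β = 0.6411.

0.6411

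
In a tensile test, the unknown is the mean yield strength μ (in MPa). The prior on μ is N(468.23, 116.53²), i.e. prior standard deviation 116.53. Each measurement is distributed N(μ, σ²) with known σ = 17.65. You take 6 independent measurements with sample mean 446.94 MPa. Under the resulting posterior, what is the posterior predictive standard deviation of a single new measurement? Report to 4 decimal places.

19.0590

For Normal data with known variance σ², a Normal(μ₀, σ₀²) prior on μ is conjugate. Posterior precision = 1/σ₀² + n/σ²; posterior mean is the precision-weighted average of μ₀ and x̄.
σ₀² = 116.53² = 13579.2409, σ² = 17.65² = 311.5225; σ² + n·σ₀² = 311.5225 + 6·13579.2409 = 81786.9679.
Posterior precision = 1/σ₀² + n/σ² = 1/13579.2409 + 6/311.5225 = (σ² + n·σ₀²)/(σ₀²σ²) = 81786.9679/(13579.2409·311.5225); posterior variance σₙ² = σ₀²σ²/(σ² + n·σ₀²) = 13579.2409·311.5225/81786.9679 = 51.722654.
Predictive variance for one new observation = σₙ² + σ² = 13579.2409·311.5225/81786.9679 + 311.5225 = σ²·(σ₀² + 81786.9679)/81786.9679 = 311.5225·95366.2088/81786.9679 = 363.245154; SD = √(311.5225·95366.2088/81786.9679) = 19.0590.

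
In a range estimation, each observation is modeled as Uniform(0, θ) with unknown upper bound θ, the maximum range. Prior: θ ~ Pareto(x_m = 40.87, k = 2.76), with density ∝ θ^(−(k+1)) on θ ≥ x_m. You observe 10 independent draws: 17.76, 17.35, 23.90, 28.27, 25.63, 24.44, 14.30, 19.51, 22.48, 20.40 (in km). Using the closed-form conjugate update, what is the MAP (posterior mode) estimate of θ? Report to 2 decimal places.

40.87

A Pareto(scale x_m, shape k) prior on the upper bound θ of Uniform(0, θ) is conjugate: posterior is Pareto(max(x_m, max xᵢ), k + n).
Sample maximum = 28.27; prior scale x_m = 40.87 → posterior scale = max = 40.87.
Posterior shape = 2.76 + 10 = 12.76.
The Pareto density is decreasing on [x_m, ∞), so the mode is x_m = 40.87.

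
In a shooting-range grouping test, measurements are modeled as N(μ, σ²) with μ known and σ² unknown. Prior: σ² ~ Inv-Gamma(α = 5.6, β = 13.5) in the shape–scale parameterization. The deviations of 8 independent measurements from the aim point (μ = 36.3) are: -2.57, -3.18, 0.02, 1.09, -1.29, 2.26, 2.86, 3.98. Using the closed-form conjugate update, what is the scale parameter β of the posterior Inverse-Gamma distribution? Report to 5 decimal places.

With known mean μ and an Inverse-Gamma(α, β) prior on σ², the Normal likelihood is conjugate: posterior is Inv-Gamma(α + n/2, β + Σ(xᵢ−μ)²/2).
Σ(xᵢ−μ)² = (-2.57)² + (-3.18)² + (0.02)² + (1.09)² + (-1.29)² + (2.26)² + (2.86)² + (3.98)² = 48.6975.
Posterior: Inv-Gamma(5.6 + 8/2, 13.5 + 48.6975/2) = Inv-Gamma(9.60, 37.84875).
Posterior β = 37.84875.

37.84875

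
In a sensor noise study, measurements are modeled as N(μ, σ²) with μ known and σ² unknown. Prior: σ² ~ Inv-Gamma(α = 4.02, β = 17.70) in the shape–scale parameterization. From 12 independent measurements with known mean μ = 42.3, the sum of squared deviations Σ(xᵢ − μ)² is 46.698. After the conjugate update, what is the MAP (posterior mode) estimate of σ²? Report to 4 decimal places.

With known mean μ and an Inverse-Gamma(α, β) prior on σ², the Normal likelihood is conjugate: posterior is Inv-Gamma(α + n/2, β + Σ(xᵢ−μ)²/2).
Posterior: Inv-Gamma(4.02 + 12/2, 17.70 + 46.698/2) = Inv-Gamma(10.02, 41.0490).
Mode = β/(α+1) = 41.0490/11.02 = 3.7250.

3.7250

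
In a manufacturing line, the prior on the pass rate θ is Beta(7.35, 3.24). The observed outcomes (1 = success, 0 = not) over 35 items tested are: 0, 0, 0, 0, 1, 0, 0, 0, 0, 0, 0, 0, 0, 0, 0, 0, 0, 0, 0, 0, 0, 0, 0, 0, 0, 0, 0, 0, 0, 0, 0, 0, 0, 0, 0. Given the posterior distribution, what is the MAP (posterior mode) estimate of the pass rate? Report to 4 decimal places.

0.1686

The Beta prior is conjugate to a Binomial/Bernoulli likelihood; the update adds successes to α and failures to β.
Posterior: Beta(α+k, β+n−k) = Beta(7.35+1, 3.24+34) = Beta(8.35, 37.24).
Mode of Beta(a,b) for a,b>1 is (a−1)/(a+b−2) = 7.35/43.59 = 0.1686.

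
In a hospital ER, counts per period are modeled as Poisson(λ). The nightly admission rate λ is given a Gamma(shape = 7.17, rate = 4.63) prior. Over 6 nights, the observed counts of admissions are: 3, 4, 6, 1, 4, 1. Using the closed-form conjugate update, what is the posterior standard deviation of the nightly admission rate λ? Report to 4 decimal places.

With a Gamma(shape α, rate β) prior, the Poisson likelihood is conjugate: the posterior is Gamma(α + ΣXᵢ, β + n).
Sum of counts S = 19 over n = 6 nights.
Posterior: Gamma(α+S, β+n) = Gamma(7.17+19, 4.63+6) = Gamma(26.17, 10.63).
SD = √α/β = √26.17/10.63 = 0.4812.

0.4812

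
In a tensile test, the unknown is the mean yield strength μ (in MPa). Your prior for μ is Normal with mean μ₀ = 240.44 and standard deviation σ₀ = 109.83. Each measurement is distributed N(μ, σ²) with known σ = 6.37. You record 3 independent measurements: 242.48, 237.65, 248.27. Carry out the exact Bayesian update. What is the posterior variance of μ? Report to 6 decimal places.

For Normal data with known variance σ², a Normal(μ₀, σ₀²) prior on μ is conjugate. Posterior precision = 1/σ₀² + n/σ²; posterior mean is the precision-weighted average of μ₀ and x̄.
σ₀² = 109.83² = 12062.6289, σ² = 6.37² = 40.5769; σ² + n·σ₀² = 40.5769 + 3·12062.6289 = 36228.4636.
Posterior precision = 1/σ₀² + n/σ² = 1/12062.6289 + 3/40.5769 = (σ² + n·σ₀²)/(σ₀²σ²) = 36228.4636/(12062.6289·40.5769); posterior variance σₙ² = σ₀²σ²/(σ² + n·σ₀²) = 12062.6289·40.5769/36228.4636 = 13.510484.

13.510484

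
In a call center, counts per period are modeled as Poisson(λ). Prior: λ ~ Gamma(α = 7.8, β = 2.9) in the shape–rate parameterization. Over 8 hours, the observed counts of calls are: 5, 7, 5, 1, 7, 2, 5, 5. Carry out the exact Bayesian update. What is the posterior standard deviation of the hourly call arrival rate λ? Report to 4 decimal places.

0.6141

With a Gamma(shape α, rate β) prior, the Poisson likelihood is conjugate: the posterior is Gamma(α + ΣXᵢ, β + n).
Sum of counts S = 37 over n = 8 hours.
Posterior: Gamma(α+S, β+n) = Gamma(7.8+37, 2.9+8) = Gamma(44.8, 10.9).
SD = √α/β = √44.8/10.9 = 0.6141.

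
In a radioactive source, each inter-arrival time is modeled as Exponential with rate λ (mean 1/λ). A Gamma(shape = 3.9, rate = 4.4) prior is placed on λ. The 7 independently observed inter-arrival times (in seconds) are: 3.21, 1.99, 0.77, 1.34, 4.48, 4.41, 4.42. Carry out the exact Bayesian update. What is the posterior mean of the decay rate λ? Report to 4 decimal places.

With a Gamma(shape α, rate β) prior on the exponential rate λ, the posterior after n observations with total T = Σxᵢ is Gamma(α+n, β+T).
Sum of observations T = 20.62 seconds; n = 7.
Posterior: Gamma(3.9+7, 4.4+20.62) = Gamma(10.9, 25.02).
Posterior mean of λ = α/β = 10.9/25.02 = 0.4357.

0.4357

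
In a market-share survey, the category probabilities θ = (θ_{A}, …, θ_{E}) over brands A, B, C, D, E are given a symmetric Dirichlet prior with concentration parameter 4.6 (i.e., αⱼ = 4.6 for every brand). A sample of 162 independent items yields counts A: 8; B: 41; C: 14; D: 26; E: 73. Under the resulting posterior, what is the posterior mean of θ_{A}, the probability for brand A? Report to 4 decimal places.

The Dirichlet prior is conjugate to the Multinomial likelihood: each posterior αⱼ = prior αⱼ + observed count nⱼ.
Posterior concentration: (12.6, 45.6, 18.6, 30.6, 77.6), total = 185.0.
E[θ_{A}|data] = α_{A}/Σα = 12.6/185.0 = 0.0681.

0.0681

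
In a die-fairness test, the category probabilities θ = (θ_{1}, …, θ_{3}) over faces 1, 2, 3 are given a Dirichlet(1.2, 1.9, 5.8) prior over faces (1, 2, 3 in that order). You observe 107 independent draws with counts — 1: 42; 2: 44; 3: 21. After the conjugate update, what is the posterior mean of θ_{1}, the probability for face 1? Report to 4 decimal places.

The Dirichlet prior is conjugate to the Multinomial likelihood: each posterior αⱼ = prior αⱼ + observed count nⱼ.
Posterior concentration: (43.2, 45.9, 26.8), total = 115.9.
E[θ_{1}|data] = α_{1}/Σα = 43.2/115.9 = 0.3727.

0.3727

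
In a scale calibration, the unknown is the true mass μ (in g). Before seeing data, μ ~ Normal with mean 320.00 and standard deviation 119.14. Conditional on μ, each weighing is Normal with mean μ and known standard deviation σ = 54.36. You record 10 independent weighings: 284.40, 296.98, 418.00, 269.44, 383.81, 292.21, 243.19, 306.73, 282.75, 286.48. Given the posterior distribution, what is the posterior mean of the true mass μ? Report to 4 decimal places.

306.6764

For Normal data with known variance σ², a Normal(μ₀, σ₀²) prior on μ is conjugate. Posterior precision = 1/σ₀² + n/σ²; posterior mean is the precision-weighted average of μ₀ and x̄.
Σxᵢ = 284.40 + 296.98 + 418.00 + 269.44 + 383.81 + 292.21 + 243.19 + 306.73 + 282.75 + 286.48 = 3063.99, so n·x̄ = 3063.99.
σ₀² = 119.14² = 14194.3396, σ² = 54.36² = 2955.0096; σ² + n·σ₀² = 2955.0096 + 10·14194.3396 = 144898.4056.
Posterior mean = (μ₀/σ₀² + n·x̄/σ²)/(1/σ₀² + n/σ²) = (σ²·μ₀ + σ₀²·n·x̄)/(σ² + n·σ₀²) = (2955.0096·320.00 + 14194.3396·3063.99)/144898.4056 = 44436917.663004/144898.4056 = 306.6764.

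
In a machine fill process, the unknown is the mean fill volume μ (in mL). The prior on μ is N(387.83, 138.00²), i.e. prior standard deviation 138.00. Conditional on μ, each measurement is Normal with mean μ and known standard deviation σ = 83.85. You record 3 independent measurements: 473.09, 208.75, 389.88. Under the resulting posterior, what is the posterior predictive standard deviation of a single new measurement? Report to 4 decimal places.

For Normal data with known variance σ², a Normal(μ₀, σ₀²) prior on μ is conjugate. Posterior precision = 1/σ₀² + n/σ²; posterior mean is the precision-weighted average of μ₀ and x̄.
σ₀² = 138.00² = 19044, σ² = 83.85² = 7030.8225; σ² + n·σ₀² = 7030.8225 + 3·19044 = 64162.8225.
Posterior precision = 1/σ₀² + n/σ² = 1/19044 + 3/7030.8225 = (σ² + n·σ₀²)/(σ₀²σ²) = 64162.8225/(19044·7030.8225); posterior variance σₙ² = σ₀²σ²/(σ² + n·σ₀²) = 19044·7030.8225/64162.8225 = 2086.800089.
Predictive variance for one new observation = σₙ² + σ² = 19044·7030.8225/64162.8225 + 7030.8225 = σ²·(σ₀² + 64162.8225)/64162.8225 = 7030.8225·83206.8225/64162.8225 = 9117.622589; SD = √(7030.8225·83206.8225/64162.8225) = 95.4862.

95.4862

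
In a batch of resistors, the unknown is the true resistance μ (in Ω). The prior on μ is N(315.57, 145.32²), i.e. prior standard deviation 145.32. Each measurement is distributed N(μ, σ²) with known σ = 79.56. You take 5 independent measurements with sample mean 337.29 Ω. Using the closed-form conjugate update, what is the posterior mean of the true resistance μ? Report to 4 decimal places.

For Normal data with known variance σ², a Normal(μ₀, σ₀²) prior on μ is conjugate. Posterior precision = 1/σ₀² + n/σ²; posterior mean is the precision-weighted average of μ₀ and x̄.
n·x̄ = 5·337.29 = 1686.45.
σ₀² = 145.32² = 21117.9024, σ² = 79.56² = 6329.7936; σ² + n·σ₀² = 6329.7936 + 5·21117.9024 = 111919.3056.
Posterior mean = (μ₀/σ₀² + n·x̄/σ²)/(1/σ₀² + n/σ²) = (σ²·μ₀ + σ₀²·n·x̄)/(σ² + n·σ₀²) = (6329.7936·315.57 + 21117.9024·1686.45)/111919.3056 = 37611779.468832/111919.3056 = 336.0616.

336.0616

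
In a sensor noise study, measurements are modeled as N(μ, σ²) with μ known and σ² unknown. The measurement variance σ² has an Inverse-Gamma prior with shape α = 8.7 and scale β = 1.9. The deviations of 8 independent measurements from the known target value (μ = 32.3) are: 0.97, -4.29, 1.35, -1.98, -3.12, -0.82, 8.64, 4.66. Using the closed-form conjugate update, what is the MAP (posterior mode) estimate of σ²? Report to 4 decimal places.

With known mean μ and an Inverse-Gamma(α, β) prior on σ², the Normal likelihood is conjugate: posterior is Inv-Gamma(α + n/2, β + Σ(xᵢ−μ)²/2).
Σ(xᵢ−μ)² = (0.97)² + (-4.29)² + (1.35)² + (-1.98)² + (-3.12)² + (-0.82)² + (8.64)² + (4.66)² = 131.8599.
Posterior: Inv-Gamma(8.7 + 8/2, 1.9 + 131.8599/2) = Inv-Gamma(12.70, 67.82995).
Mode = β/(α+1) = 67.82995/13.70 = 4.9511.

4.9511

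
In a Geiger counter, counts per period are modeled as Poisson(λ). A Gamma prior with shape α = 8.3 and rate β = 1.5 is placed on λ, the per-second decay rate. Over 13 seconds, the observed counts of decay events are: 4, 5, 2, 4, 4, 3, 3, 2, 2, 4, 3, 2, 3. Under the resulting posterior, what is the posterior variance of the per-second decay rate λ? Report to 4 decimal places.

0.2345

With a Gamma(shape α, rate β) prior, the Poisson likelihood is conjugate: the posterior is Gamma(α + ΣXᵢ, β + n).
Sum of counts S = 41 over n = 13 seconds.
Posterior: Gamma(α+S, β+n) = Gamma(8.3+41, 1.5+13) = Gamma(49.3, 14.5).
Var = α/β² = 49.3/14.5² = 0.2345.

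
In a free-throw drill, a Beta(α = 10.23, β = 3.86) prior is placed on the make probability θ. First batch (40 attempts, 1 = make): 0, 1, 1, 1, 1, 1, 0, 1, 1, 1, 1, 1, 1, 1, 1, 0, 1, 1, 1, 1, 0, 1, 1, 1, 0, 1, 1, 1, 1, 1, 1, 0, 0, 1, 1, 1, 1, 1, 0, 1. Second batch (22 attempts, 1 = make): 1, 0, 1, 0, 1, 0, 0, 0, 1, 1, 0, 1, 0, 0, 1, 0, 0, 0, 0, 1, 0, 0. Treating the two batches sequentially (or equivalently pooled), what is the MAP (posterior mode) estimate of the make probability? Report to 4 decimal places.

The Beta prior is conjugate to a Binomial/Bernoulli likelihood; the update adds successes to α and failures to β.
After batch 1: Beta(10.23+32, 3.86+8) = Beta(42.23, 11.86).
After batch 2: Beta(42.23+8, 11.86+14) = Beta(50.23, 25.86).
Mode of Beta(a,b) for a,b>1 is (a−1)/(a+b−2) = 49.23/74.09 = 0.6645.

0.6645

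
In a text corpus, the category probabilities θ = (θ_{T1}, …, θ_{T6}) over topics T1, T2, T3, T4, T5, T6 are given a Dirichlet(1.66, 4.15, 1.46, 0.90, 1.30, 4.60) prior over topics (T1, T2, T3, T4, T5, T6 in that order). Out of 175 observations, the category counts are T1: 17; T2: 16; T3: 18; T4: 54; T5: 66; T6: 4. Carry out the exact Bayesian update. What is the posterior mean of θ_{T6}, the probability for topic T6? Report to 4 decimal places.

The Dirichlet prior is conjugate to the Multinomial likelihood: each posterior αⱼ = prior αⱼ + observed count nⱼ.
Posterior concentration: (18.66, 20.15, 19.46, 54.90, 67.30, 8.60), total = 189.07.
E[θ_{T6}|data] = α_{T6}/Σα = 8.60/189.07 = 0.0455.

0.0455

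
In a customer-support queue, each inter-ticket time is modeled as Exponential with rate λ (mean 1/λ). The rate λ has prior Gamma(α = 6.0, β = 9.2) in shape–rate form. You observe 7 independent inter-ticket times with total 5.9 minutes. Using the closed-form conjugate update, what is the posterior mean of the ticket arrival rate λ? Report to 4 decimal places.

With a Gamma(shape α, rate β) prior on the exponential rate λ, the posterior after n observations with total T = Σxᵢ is Gamma(α+n, β+T).
Posterior: Gamma(6.0+7, 9.2+5.9) = Gamma(13.0, 15.1).
Posterior mean of λ = α/β = 13.0/15.1 = 0.8609.

0.8609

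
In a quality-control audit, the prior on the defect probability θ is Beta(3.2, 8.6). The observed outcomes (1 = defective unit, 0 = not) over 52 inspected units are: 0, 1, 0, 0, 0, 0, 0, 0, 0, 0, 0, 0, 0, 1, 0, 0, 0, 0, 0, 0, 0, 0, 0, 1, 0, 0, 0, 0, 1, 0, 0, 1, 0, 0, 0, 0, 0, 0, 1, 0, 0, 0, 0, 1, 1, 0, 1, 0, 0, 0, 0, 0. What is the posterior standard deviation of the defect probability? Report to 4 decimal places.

The Beta prior is conjugate to a Binomial/Bernoulli likelihood; the update adds successes to α and failures to β.
Posterior: Beta(α+k, β+n−k) = Beta(3.2+9, 8.6+43) = Beta(12.2, 51.6).
Var = αβ/((α+β)²(α+β+1)) = 12.2·51.6/(63.8²·64.8) = 0.00238667; SD = √0.00238667 = 0.0489.

0.0489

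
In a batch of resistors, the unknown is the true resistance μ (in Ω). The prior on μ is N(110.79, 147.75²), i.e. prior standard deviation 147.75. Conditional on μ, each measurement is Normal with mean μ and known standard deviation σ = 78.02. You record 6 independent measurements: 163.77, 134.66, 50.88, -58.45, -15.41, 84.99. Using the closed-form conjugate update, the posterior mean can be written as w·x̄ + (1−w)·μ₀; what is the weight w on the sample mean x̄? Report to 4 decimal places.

0.9556

For Normal data with known variance σ², a Normal(μ₀, σ₀²) prior on μ is conjugate. Posterior precision = 1/σ₀² + n/σ²; posterior mean is the precision-weighted average of μ₀ and x̄.
σ₀² = 147.75² = 21830.0625, σ² = 78.02² = 6087.1204. Prior precision 1/σ₀² = 1/21830.0625; data precision n/σ² = 6/6087.1204.
w = (n/σ²)/(1/σ₀² + n/σ²) = n·σ₀²/(σ² + n·σ₀²) = 6·21830.0625/(6087.1204 + 6·21830.0625) = 130980.375/137067.4954 = 0.9556.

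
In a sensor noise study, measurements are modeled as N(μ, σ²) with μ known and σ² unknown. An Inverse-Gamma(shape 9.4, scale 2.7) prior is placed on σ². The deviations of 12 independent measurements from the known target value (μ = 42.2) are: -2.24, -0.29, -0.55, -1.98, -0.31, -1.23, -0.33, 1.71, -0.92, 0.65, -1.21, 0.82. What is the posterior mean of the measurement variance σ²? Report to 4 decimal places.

With known mean μ and an Inverse-Gamma(α, β) prior on σ², the Normal likelihood is conjugate: posterior is Inv-Gamma(α + n/2, β + Σ(xᵢ−μ)²/2).
Σ(xᵢ−μ)² = (-2.24)² + (-0.29)² + (-0.55)² + (-1.98)² + (-0.31)² + (-1.23)² + (-0.33)² + (1.71)² + (-0.92)² + (0.65)² + (-1.21)² + (0.82)² = 17.3720.
Posterior: Inv-Gamma(9.4 + 12/2, 2.7 + 17.3720/2) = Inv-Gamma(15.40, 11.38600).
E[σ²|data] = β/(α−1) = 11.38600/14.40 = 0.7907.

0.7907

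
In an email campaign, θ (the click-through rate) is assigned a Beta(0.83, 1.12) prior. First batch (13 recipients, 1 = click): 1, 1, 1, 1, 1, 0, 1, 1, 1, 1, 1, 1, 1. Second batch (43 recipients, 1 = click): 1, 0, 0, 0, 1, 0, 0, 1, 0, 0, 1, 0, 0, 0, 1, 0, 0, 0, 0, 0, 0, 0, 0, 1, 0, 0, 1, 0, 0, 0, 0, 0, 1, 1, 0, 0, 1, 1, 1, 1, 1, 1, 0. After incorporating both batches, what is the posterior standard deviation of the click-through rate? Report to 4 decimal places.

0.0651

The Beta prior is conjugate to a Binomial/Bernoulli likelihood; the update adds successes to α and failures to β.
After batch 1: Beta(0.83+12, 1.12+1) = Beta(12.83, 2.12).
After batch 2: Beta(12.83+15, 2.12+28) = Beta(27.83, 30.12).
Var = αβ/((α+β)²(α+β+1)) = 27.83·30.12/(57.95²·58.95) = 0.00423426; SD = √0.00423426 = 0.0651.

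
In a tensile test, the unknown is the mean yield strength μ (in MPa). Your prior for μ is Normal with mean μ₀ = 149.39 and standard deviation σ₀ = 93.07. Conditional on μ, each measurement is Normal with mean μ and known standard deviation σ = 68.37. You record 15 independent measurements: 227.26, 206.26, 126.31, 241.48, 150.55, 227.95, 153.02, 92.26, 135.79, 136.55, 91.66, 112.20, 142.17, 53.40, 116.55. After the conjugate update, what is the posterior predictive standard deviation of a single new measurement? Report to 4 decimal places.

For Normal data with known variance σ², a Normal(μ₀, σ₀²) prior on μ is conjugate. Posterior precision = 1/σ₀² + n/σ²; posterior mean is the precision-weighted average of μ₀ and x̄.
σ₀² = 93.07² = 8662.0249, σ² = 68.37² = 4674.4569; σ² + n·σ₀² = 4674.4569 + 15·8662.0249 = 134604.8304.
Posterior precision = 1/σ₀² + n/σ² = 1/8662.0249 + 15/4674.4569 = (σ² + n·σ₀²)/(σ₀²σ²) = 134604.8304/(8662.0249·4674.4569); posterior variance σₙ² = σ₀²σ²/(σ² + n·σ₀²) = 8662.0249·4674.4569/134604.8304 = 300.808388.
Predictive variance for one new observation = σₙ² + σ² = 8662.0249·4674.4569/134604.8304 + 4674.4569 = σ²·(σ₀² + 134604.8304)/134604.8304 = 4674.4569·143266.8553/134604.8304 = 4975.265288; SD = √(4674.4569·143266.8553/134604.8304) = 70.5356.

70.5356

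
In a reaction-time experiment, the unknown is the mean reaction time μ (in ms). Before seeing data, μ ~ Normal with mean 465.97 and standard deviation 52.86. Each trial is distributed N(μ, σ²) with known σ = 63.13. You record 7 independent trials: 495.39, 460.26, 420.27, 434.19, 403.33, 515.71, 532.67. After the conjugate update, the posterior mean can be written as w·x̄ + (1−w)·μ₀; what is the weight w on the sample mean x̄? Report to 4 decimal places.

For Normal data with known variance σ², a Normal(μ₀, σ₀²) prior on μ is conjugate. Posterior precision = 1/σ₀² + n/σ²; posterior mean is the precision-weighted average of μ₀ and x̄.
σ₀² = 52.86² = 2794.1796, σ² = 63.13² = 3985.3969. Prior precision 1/σ₀² = 1/2794.1796; data precision n/σ² = 7/3985.3969.
w = (n/σ²)/(1/σ₀² + n/σ²) = n·σ₀²/(σ² + n·σ₀²) = 7·2794.1796/(3985.3969 + 7·2794.1796) = 19559.2572/23544.6541 = 0.8307.

0.8307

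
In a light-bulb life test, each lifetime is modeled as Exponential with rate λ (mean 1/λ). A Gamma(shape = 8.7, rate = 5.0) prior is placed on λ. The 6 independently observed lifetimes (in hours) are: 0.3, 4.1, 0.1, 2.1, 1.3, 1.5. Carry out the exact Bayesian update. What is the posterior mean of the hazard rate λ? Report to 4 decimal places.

With a Gamma(shape α, rate β) prior on the exponential rate λ, the posterior after n observations with total T = Σxᵢ is Gamma(α+n, β+T).
Sum of observations T = 9.4 hours; n = 6.
Posterior: Gamma(8.7+6, 5.0+9.4) = Gamma(14.7, 14.4).
Posterior mean of λ = α/β = 14.7/14.4 = 1.0208.

1.0208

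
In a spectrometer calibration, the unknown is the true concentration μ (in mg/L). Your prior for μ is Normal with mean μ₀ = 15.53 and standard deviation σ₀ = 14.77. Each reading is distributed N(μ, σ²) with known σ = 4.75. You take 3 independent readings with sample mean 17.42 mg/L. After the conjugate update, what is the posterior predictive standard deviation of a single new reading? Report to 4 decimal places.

5.4619

For Normal data with known variance σ², a Normal(μ₀, σ₀²) prior on μ is conjugate. Posterior precision = 1/σ₀² + n/σ²; posterior mean is the precision-weighted average of μ₀ and x̄.
σ₀² = 14.77² = 218.1529, σ² = 4.75² = 22.5625; σ² + n·σ₀² = 22.5625 + 3·218.1529 = 677.0212.
Posterior precision = 1/σ₀² + n/σ² = 1/218.1529 + 3/22.5625 = (σ² + n·σ₀²)/(σ₀²σ²) = 677.0212/(218.1529·22.5625); posterior variance σₙ² = σ₀²σ²/(σ² + n·σ₀²) = 218.1529·22.5625/677.0212 = 7.270193.
Predictive variance for one new observation = σₙ² + σ² = 218.1529·22.5625/677.0212 + 22.5625 = σ²·(σ₀² + 677.0212)/677.0212 = 22.5625·895.1741/677.0212 = 29.832693; SD = √(22.5625·895.1741/677.0212) = 5.4619.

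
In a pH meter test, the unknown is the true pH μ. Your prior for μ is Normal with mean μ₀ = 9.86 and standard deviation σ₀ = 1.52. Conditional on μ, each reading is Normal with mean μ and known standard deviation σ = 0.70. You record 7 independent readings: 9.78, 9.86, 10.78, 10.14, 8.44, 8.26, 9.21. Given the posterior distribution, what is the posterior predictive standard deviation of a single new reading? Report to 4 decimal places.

0.7470

For Normal data with known variance σ², a Normal(μ₀, σ₀²) prior on μ is conjugate. Posterior precision = 1/σ₀² + n/σ²; posterior mean is the precision-weighted average of μ₀ and x̄.
σ₀² = 1.52² = 2.3104, σ² = 0.70² = 0.49; σ² + n·σ₀² = 0.49 + 7·2.3104 = 16.6628.
Posterior precision = 1/σ₀² + n/σ² = 1/2.3104 + 7/0.49 = (σ² + n·σ₀²)/(σ₀²σ²) = 16.6628/(2.3104·0.49); posterior variance σₙ² = σ₀²σ²/(σ² + n·σ₀²) = 2.3104·0.49/16.6628 = 0.067942.
Predictive variance for one new observation = σₙ² + σ² = 2.3104·0.49/16.6628 + 0.49 = σ²·(σ₀² + 16.6628)/16.6628 = 0.49·18.9732/16.6628 = 0.557942; SD = √(0.49·18.9732/16.6628) = 0.7470.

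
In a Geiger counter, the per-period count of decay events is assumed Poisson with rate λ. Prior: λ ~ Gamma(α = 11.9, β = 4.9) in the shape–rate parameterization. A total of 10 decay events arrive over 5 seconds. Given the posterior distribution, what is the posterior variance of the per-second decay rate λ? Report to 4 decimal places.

With a Gamma(shape α, rate β) prior, the Poisson likelihood is conjugate: the posterior is Gamma(α + ΣXᵢ, β + n).
Posterior: Gamma(α+S, β+n) = Gamma(11.9+10, 4.9+5) = Gamma(21.9, 9.9).
Var = α/β² = 21.9/9.9² = 0.2234.

0.2234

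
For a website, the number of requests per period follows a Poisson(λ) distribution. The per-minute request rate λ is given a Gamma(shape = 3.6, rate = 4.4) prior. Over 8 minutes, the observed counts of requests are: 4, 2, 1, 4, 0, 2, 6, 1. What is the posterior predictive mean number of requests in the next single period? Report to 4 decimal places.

1.9032

With a Gamma(shape α, rate β) prior, the Poisson likelihood is conjugate: the posterior is Gamma(α + ΣXᵢ, β + n).
Sum of counts S = 20 over n = 8 minutes.
Posterior: Gamma(α+S, β+n) = Gamma(3.6+20, 4.4+8) = Gamma(23.6, 12.4).
The predictive distribution for one future period is NegBinom with mean α/β = 1.9032.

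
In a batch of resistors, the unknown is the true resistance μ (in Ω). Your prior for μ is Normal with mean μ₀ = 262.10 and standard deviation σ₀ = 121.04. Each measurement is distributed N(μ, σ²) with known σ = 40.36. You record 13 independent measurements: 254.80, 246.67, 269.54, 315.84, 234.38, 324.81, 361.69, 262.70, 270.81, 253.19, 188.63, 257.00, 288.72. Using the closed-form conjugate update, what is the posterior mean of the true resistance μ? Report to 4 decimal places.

271.3654

For Normal data with known variance σ², a Normal(μ₀, σ₀²) prior on μ is conjugate. Posterior precision = 1/σ₀² + n/σ²; posterior mean is the precision-weighted average of μ₀ and x̄.
Σxᵢ = 254.80 + 246.67 + 269.54 + 315.84 + 234.38 + 324.81 + 361.69 + 262.70 + 270.81 + 253.19 + 188.63 + 257.00 + 288.72 = 3528.78, so n·x̄ = 3528.78.
σ₀² = 121.04² = 14650.6816, σ² = 40.36² = 1628.9296; σ² + n·σ₀² = 1628.9296 + 13·14650.6816 = 192087.7904.
Posterior mean = (μ₀/σ₀² + n·x̄/σ²)/(1/σ₀² + n/σ²) = (σ²·μ₀ + σ₀²·n·x̄)/(σ² + n·σ₀²) = (1628.9296·262.10 + 14650.6816·3528.78)/192087.7904 = 52125974.664608/192087.7904 = 271.3654.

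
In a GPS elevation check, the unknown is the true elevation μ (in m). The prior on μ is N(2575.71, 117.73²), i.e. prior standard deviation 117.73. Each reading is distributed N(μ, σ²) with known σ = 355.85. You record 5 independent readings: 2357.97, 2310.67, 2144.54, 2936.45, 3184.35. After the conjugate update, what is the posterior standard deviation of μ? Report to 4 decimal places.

For Normal data with known variance σ², a Normal(μ₀, σ₀²) prior on μ is conjugate. Posterior precision = 1/σ₀² + n/σ²; posterior mean is the precision-weighted average of μ₀ and x̄.
σ₀² = 117.73² = 13860.3529, σ² = 355.85² = 126629.2225; σ² + n·σ₀² = 126629.2225 + 5·13860.3529 = 195930.987.
Posterior precision = 1/σ₀² + n/σ² = 1/13860.3529 + 5/126629.2225 = (σ² + n·σ₀²)/(σ₀²σ²) = 195930.987/(13860.3529·126629.2225); posterior variance σₙ² = σ₀²σ²/(σ² + n·σ₀²) = 13860.3529·126629.2225/195930.987 = 8957.877149.
Posterior SD = √σₙ² = √(13860.3529·126629.2225/195930.987) = 94.6461.

94.6461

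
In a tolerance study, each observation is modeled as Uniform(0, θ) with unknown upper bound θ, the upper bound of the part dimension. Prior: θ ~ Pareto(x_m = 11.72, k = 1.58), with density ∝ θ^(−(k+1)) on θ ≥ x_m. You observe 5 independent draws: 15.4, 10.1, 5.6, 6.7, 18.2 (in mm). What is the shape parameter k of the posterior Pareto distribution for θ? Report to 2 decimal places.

A Pareto(scale x_m, shape k) prior on the upper bound θ of Uniform(0, θ) is conjugate: posterior is Pareto(max(x_m, max xᵢ), k + n).
Sample maximum = 18.2; prior scale x_m = 11.72 → posterior scale = max = 18.20.
Posterior shape = 1.58 + 5 = 6.58.
Posterior shape k = 6.58.

6.58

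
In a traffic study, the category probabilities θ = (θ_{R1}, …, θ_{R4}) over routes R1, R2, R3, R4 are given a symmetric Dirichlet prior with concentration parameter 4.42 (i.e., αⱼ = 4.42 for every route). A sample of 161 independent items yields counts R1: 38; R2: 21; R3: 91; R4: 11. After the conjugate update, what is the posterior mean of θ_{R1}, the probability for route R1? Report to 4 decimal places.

0.2374

The Dirichlet prior is conjugate to the Multinomial likelihood: each posterior αⱼ = prior αⱼ + observed count nⱼ.
Posterior concentration: (42.42, 25.42, 95.42, 15.42), total = 178.68.
E[θ_{R1}|data] = α_{R1}/Σα = 42.42/178.68 = 0.2374.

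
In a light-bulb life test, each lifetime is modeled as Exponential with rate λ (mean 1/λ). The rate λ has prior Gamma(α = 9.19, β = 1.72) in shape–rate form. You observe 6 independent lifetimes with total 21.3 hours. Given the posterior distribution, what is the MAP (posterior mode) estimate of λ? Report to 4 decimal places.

With a Gamma(shape α, rate β) prior on the exponential rate λ, the posterior after n observations with total T = Σxᵢ is Gamma(α+n, β+T).
Posterior: Gamma(9.19+6, 1.72+21.3) = Gamma(15.19, 23.02).
Mode = (α−1)/β = 0.6164.

0.6164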